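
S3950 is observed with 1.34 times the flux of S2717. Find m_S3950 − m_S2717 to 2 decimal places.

m_S3950 − m_S2717 = −2.5 log₁₀(F_S3950/F_S2717) = −2.5 log₁₀(1.34) = −2.5 × (0.127) = -0.318.

-0.32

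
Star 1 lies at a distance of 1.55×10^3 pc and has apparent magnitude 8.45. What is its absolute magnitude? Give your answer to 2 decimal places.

M = m − 5 log₁₀(d/10 pc) = 8.45 − 5 log₁₀(1.55×10^3/10)
  = 8.45 − 5 × 2.190 = 8.45 − 10.95 = -2.50.

-2.50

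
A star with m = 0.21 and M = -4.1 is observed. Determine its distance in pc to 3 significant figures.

m − M = 5 log₁₀(d/10 pc)
0.21 − (-4.1) = 4.31 = 5 log₁₀(d/10)
d = 10 × 10^(4.31/5) = 10 × 10^0.862 = 72.78 pc.

72.8 pc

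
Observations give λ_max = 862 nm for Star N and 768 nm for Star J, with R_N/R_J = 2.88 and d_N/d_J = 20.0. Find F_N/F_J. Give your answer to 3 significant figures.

Wien's law: T_N/T_J = λ_J/λ_N = 768/862 = 0.8910.
L_N/L_J = (R_N/R_J)²(T_N/T_J)⁴ = (2.88)²(0.8910)⁴ = 5.226.
F_N/F_J = (L_N/L_J)/(d_N/d_J)² = 5.226/(20.0)² = 0.01307.

0.0131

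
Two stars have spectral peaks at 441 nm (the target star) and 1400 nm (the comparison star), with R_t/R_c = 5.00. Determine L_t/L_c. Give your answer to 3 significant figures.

Wien's law gives T ∝ 1/λ_max, so T_t/T_c = λ_c/λ_t = 1400/441 = 3.175.
Then L ∝ R²T⁴ gives L_t/L_c = (5.00)² × (3.175)⁴ = 25.00 × 101.6 = 2539.

2.54×10^3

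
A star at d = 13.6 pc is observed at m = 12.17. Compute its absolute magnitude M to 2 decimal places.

M = m − 5 log₁₀(d/10 pc) = 12.17 − 5 log₁₀(13.6/10)
  = 12.17 − 5 × 0.134 = 12.17 − 0.67 = 11.50.

11.50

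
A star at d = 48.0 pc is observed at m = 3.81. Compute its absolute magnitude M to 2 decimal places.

0.40

M = m − 5 log₁₀(d/10 pc) = 3.81 − 5 log₁₀(48.0/10)
  = 3.81 − 5 × 0.681 = 3.81 − 3.41 = 0.40.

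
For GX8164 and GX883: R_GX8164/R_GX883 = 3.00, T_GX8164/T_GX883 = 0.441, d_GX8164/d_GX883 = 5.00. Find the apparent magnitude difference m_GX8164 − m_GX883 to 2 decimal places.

4.66

L_GX8164/L_GX883 = (3.00)²(0.441)⁴ = 0.3404.
F_GX8164/F_GX883 = (L_GX8164/L_GX883)/(d_GX8164/d_GX883)² = 0.3404/25.00 = 0.01362.
m_GX8164 − m_GX883 = −2.5 log₁₀(0.01362) = 4.66.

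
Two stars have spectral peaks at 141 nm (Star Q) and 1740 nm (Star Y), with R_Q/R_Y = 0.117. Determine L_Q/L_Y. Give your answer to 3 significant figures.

317

Wien's law gives T ∝ 1/λ_max, so T_Q/T_Y = λ_Y/λ_Q = 1740/141 = 12.34.
Then L ∝ R²T⁴ gives L_Q/L_Y = (0.117)² × (12.34)⁴ = 0.01369 × 2.319×10^4 = 317.5.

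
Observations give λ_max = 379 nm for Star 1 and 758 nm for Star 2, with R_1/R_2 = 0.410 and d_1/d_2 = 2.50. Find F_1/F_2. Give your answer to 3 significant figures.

Wien's law: T_1/T_2 = λ_2/λ_1 = 758/379 = 2.000.
L_1/L_2 = (R_1/R_2)²(T_1/T_2)⁴ = (0.410)²(2.000)⁴ = 2.690.
F_1/F_2 = (L_1/L_2)/(d_1/d_2)² = 2.690/(2.50)² = 0.4303.

0.430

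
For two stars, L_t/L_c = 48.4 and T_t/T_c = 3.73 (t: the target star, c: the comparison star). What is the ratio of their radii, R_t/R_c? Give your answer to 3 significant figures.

L ∝ R²T⁴ gives R ∝ √L / T², so
R_t/R_c = √(48.4) / (3.73)² = 6.957 / 13.91 = 0.5000.

0.500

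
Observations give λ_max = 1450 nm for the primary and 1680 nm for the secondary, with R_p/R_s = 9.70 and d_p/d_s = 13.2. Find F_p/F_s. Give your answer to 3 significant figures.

0.973

Wien's law: T_p/T_s = λ_s/λ_p = 1680/1450 = 1.159.
L_p/L_s = (R_p/R_s)²(T_p/T_s)⁴ = (9.70)²(1.159)⁴ = 169.6.
F_p/F_s = (L_p/L_s)/(d_p/d_s)² = 169.6/(13.2)² = 0.9731.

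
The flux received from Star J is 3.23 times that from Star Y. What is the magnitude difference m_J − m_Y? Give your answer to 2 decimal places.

m_J − m_Y = −2.5 log₁₀(F_J/F_Y) = −2.5 log₁₀(3.23) = −2.5 × (0.509) = -1.273.

-1.27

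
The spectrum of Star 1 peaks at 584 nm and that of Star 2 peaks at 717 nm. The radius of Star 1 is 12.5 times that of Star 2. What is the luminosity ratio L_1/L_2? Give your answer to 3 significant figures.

Wien's law gives T ∝ 1/λ_max, so T_1/T_2 = λ_2/λ_1 = 717/584 = 1.228.
Then L ∝ R²T⁴ gives L_1/L_2 = (12.5)² × (1.228)⁴ = 156.2 × 2.272 = 355.0.

355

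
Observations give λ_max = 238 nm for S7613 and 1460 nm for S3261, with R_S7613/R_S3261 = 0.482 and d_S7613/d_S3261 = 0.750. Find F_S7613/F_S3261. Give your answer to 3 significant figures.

Wien's law: T_S7613/T_S3261 = λ_S3261/λ_S7613 = 1460/238 = 6.134.
L_S7613/L_S3261 = (R_S7613/R_S3261)²(T_S7613/T_S3261)⁴ = (0.482)²(6.134)⁴ = 329.0.
F_S7613/F_S3261 = (L_S7613/L_S3261)/(d_S7613/d_S3261)² = 329.0/(0.750)² = 584.9.

585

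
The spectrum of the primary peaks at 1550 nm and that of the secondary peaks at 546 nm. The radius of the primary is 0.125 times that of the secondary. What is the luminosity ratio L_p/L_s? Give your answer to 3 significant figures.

2.41×10^-4

Wien's law gives T ∝ 1/λ_max, so T_p/T_s = λ_s/λ_p = 546/1550 = 0.3523.
Then L ∝ R²T⁴ gives L_p/L_s = (0.125)² × (0.3523)⁴ = 0.01562 × 0.01540 = 2.406×10^-4.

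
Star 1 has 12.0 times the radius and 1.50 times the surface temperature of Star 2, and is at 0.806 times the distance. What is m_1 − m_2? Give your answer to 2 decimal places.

L_1/L_2 = (12.0)²(1.50)⁴ = 729.0.
F_1/F_2 = (L_1/L_2)/(d_1/d_2)² = 729.0/0.6496 = 1122.
m_1 − m_2 = −2.5 log₁₀(1122) = -7.63.

-7.63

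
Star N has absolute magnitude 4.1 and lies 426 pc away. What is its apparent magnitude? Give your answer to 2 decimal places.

12.25

m = M + 5 log₁₀(d/10 pc) = 4.1 + 5 log₁₀(426/10)
  = 4.1 + 5 × 1.629 = 4.1 + 8.15 = 12.25.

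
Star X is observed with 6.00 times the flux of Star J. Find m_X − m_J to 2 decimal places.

-1.95

m_X − m_J = −2.5 log₁₀(F_X/F_J) = −2.5 log₁₀(6.00) = −2.5 × (0.778) = -1.945.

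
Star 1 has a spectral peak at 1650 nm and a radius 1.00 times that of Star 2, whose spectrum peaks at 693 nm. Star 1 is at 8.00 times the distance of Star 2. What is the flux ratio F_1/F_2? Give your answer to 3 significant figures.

4.86×10^-4

Wien's law: T_1/T_2 = λ_2/λ_1 = 693/1650 = 0.4200.
L_1/L_2 = (R_1/R_2)²(T_1/T_2)⁴ = (1.00)²(0.4200)⁴ = 0.03112.
F_1/F_2 = (L_1/L_2)/(d_1/d_2)² = 0.03112/(8.00)² = 4.862×10^-4.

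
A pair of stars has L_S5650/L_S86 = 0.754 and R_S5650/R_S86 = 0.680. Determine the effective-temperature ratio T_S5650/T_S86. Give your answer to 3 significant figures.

L ∝ R²T⁴ gives T ∝ (L/R²)^(1/4), so
T_S5650/T_S86 = (0.754 / 0.680²)^(1/4) = (1.631)^(1/4) = 1.130.

1.13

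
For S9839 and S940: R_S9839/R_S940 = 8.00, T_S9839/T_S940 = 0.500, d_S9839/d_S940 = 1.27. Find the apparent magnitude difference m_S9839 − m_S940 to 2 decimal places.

L_S9839/L_S940 = (8.00)²(0.500)⁴ = 4.000.
F_S9839/F_S940 = (L_S9839/L_S940)/(d_S9839/d_S940)² = 4.000/1.613 = 2.480.
m_S9839 − m_S940 = −2.5 log₁₀(2.480) = -0.99.

-0.99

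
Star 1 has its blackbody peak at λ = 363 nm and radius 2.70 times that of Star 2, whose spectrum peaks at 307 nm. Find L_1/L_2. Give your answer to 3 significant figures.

3.73

Wien's law gives T ∝ 1/λ_max, so T_1/T_2 = λ_2/λ_1 = 307/363 = 0.8457.
Then L ∝ R²T⁴ gives L_1/L_2 = (2.70)² × (0.8457)⁴ = 7.290 × 0.5116 = 3.730.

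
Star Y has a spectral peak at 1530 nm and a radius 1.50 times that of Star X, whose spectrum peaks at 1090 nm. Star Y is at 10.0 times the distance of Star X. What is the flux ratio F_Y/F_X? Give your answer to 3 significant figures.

0.00580

Wien's law: T_Y/T_X = λ_X/λ_Y = 1090/1530 = 0.7124.
L_Y/L_X = (R_Y/R_X)²(T_Y/T_X)⁴ = (1.50)²(0.7124)⁴ = 0.5796.
F_Y/F_X = (L_Y/L_X)/(d_Y/d_X)² = 0.5796/(10.0)² = 0.005796.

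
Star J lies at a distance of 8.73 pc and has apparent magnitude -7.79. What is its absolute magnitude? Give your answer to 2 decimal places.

M = m − 5 log₁₀(d/10 pc) = -7.79 − 5 log₁₀(8.73/10)
  = -7.79 − 5 × -0.059 = -7.79 − -0.29 = -7.50.

-7.50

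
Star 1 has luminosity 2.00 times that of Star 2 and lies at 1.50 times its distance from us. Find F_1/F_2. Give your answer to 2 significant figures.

0.89

F = L/(4πd²), so F_1/F_2 = (L_1/L_2) / (d_1/d_2)²
= 2.00 / (1.50)² = 2.00 / 2.250 = 0.8889.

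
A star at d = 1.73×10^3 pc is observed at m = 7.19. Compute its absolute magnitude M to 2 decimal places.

-4.00

M = m − 5 log₁₀(d/10 pc) = 7.19 − 5 log₁₀(1.73×10^3/10)
  = 7.19 − 5 × 2.238 = 7.19 − 11.19 = -4.00.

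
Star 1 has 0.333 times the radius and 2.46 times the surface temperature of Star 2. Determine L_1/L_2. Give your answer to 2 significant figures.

From the Stefan–Boltzmann law, L ∝ R²T⁴, so
L_1/L_2 = (R_1/R_2)² (T_1/T_2)⁴ = (0.333)² × (2.46)⁴ = 0.1109 × 36.62 = 4.061.

4.1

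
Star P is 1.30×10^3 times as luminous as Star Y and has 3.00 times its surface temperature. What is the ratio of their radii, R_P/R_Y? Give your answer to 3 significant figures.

4.01

L ∝ R²T⁴ gives R ∝ √L / T², so
R_P/R_Y = √(1.30×10^3) / (3.00)² = 36.06 / 9.000 = 4.006.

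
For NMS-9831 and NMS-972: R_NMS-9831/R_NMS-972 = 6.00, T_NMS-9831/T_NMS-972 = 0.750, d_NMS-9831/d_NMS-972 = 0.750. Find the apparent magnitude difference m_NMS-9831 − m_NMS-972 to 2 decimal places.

L_NMS-9831/L_NMS-972 = (6.00)²(0.750)⁴ = 11.39.
F_NMS-9831/F_NMS-972 = (L_NMS-9831/L_NMS-972)/(d_NMS-9831/d_NMS-972)² = 11.39/0.5625 = 20.25.
m_NMS-9831 − m_NMS-972 = −2.5 log₁₀(20.25) = -3.27.

-3.27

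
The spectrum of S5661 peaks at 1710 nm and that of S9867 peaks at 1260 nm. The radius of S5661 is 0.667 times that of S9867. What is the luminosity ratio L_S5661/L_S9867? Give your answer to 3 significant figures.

0.131

Wien's law gives T ∝ 1/λ_max, so T_S5661/T_S9867 = λ_S9867/λ_S5661 = 1260/1710 = 0.7368.
Then L ∝ R²T⁴ gives L_S5661/L_S9867 = (0.667)² × (0.7368)⁴ = 0.4449 × 0.2948 = 0.1311.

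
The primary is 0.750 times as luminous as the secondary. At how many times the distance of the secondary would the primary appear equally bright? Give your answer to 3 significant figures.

Equal flux requires L_p/d_p² = L_s/d_s², so d_p/d_s = √(L_p/L_s)
= √(0.750) = 0.8660.

0.866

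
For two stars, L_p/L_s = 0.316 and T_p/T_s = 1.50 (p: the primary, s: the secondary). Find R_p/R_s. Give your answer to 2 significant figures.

0.25

L ∝ R²T⁴ gives R ∝ √L / T², so
R_p/R_s = √(0.316) / (1.50)² = 0.5621 / 2.250 = 0.2498.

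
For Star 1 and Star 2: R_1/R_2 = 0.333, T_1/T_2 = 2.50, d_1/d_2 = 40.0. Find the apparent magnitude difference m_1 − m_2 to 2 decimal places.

L_1/L_2 = (0.333)²(2.50)⁴ = 4.332.
F_1/F_2 = (L_1/L_2)/(d_1/d_2)² = 4.332/1600 = 0.002707.
m_1 − m_2 = −2.5 log₁₀(0.002707) = 6.42.

6.42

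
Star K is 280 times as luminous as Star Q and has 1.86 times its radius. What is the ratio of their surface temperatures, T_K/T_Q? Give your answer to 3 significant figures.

3.00

L ∝ R²T⁴ gives T ∝ (L/R²)^(1/4), so
T_K/T_Q = (280 / 1.86²)^(1/4) = (80.93)^(1/4) = 2.999.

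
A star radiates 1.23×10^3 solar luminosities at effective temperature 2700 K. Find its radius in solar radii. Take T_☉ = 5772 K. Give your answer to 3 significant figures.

160 solar radii

R/R_☉ = √(L/L_☉) / (T/T_☉)² = √(1.23×10^3) / (0.4678)²
       = 35.07 / 0.2188 = 160.3.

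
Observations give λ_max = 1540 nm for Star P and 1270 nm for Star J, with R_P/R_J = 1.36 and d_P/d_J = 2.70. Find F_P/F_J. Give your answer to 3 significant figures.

0.117

Wien's law: T_P/T_J = λ_J/λ_P = 1270/1540 = 0.8247.
L_P/L_J = (R_P/R_J)²(T_P/T_J)⁴ = (1.36)²(0.8247)⁴ = 0.8555.
F_P/F_J = (L_P/L_J)/(d_P/d_J)² = 0.8555/(2.70)² = 0.1173.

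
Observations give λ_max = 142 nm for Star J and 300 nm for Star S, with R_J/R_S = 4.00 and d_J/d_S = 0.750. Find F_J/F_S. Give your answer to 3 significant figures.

Wien's law: T_J/T_S = λ_S/λ_J = 300/142 = 2.113.
L_J/L_S = (R_J/R_S)²(T_J/T_S)⁴ = (4.00)²(2.113)⁴ = 318.8.
F_J/F_S = (L_J/L_S)/(d_J/d_S)² = 318.8/(0.750)² = 566.7.

567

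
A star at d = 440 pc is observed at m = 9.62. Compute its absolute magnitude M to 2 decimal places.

M = m − 5 log₁₀(d/10 pc) = 9.62 − 5 log₁₀(440/10)
  = 9.62 − 5 × 1.643 = 9.62 − 8.22 = 1.40.

1.40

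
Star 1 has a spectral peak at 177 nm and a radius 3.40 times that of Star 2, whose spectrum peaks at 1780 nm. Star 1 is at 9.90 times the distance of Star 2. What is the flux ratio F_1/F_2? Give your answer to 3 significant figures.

1.21×10^3

Wien's law: T_1/T_2 = λ_2/λ_1 = 1780/177 = 10.06.
L_1/L_2 = (R_1/R_2)²(T_1/T_2)⁴ = (3.40)²(10.06)⁴ = 1.182×10^5.
F_1/F_2 = (L_1/L_2)/(d_1/d_2)² = 1.182×10^5/(9.90)² = 1206.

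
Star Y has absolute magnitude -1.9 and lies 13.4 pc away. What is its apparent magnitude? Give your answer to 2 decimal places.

-1.26

m = M + 5 log₁₀(d/10 pc) = -1.9 + 5 log₁₀(13.4/10)
  = -1.9 + 5 × 0.127 = -1.9 + 0.64 = -1.26.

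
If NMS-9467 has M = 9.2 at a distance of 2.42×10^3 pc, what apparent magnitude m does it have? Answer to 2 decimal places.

m = M + 5 log₁₀(d/10 pc) = 9.2 + 5 log₁₀(2.42×10^3/10)
  = 9.2 + 5 × 2.384 = 9.2 + 11.92 = 21.12.

21.12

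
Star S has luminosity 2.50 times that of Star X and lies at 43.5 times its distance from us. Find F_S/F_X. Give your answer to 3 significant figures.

0.00132

F = L/(4πd²), so F_S/F_X = (L_S/L_X) / (d_S/d_X)²
= 2.50 / (43.5)² = 2.50 / 1892 = 0.001321.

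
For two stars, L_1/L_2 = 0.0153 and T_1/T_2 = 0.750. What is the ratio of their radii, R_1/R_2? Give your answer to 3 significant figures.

L ∝ R²T⁴ gives R ∝ √L / T², so
R_1/R_2 = √(0.0153) / (0.750)² = 0.1237 / 0.5625 = 0.2199.

0.220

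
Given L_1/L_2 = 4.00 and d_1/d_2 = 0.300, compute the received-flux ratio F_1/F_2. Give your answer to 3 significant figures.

44.4

F = L/(4πd²), so F_1/F_2 = (L_1/L_2) / (d_1/d_2)²
= 4.00 / (0.300)² = 4.00 / 0.09000 = 44.44.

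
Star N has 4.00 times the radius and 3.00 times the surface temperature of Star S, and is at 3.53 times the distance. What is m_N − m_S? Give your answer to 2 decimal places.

L_N/L_S = (4.00)²(3.00)⁴ = 1296.
F_N/F_S = (L_N/L_S)/(d_N/d_S)² = 1296/12.46 = 104.0.
m_N − m_S = −2.5 log₁₀(104.0) = -5.04.

-5.04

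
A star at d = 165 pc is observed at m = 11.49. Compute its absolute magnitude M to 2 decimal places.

5.40

M = m − 5 log₁₀(d/10 pc) = 11.49 − 5 log₁₀(165/10)
  = 11.49 − 5 × 1.217 = 11.49 − 6.09 = 5.40.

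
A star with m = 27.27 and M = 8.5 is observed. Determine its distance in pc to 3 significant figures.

5.68×10^4 pc

m − M = 5 log₁₀(d/10 pc)
27.27 − (8.5) = 18.77 = 5 log₁₀(d/10)
d = 10 × 10^(18.77/5) = 10 × 10^3.754 = 5.675×10^4 pc.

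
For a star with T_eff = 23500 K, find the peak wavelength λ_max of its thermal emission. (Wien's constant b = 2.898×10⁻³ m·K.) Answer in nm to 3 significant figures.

λ_max = b/T = 2.898×10⁻³ / 23500 = 1.23×10^-7 m = 123.3 nm.

123 nm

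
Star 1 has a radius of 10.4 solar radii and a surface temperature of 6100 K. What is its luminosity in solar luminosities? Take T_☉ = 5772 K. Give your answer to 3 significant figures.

135 solar luminosities

L/L_☉ = (R/R_☉)² (T/T_☉)⁴ = (10.4)² × (6100/5772)⁴
       = 108.2 × (1.057)⁴ = 108.2 × 1.247 = 134.9.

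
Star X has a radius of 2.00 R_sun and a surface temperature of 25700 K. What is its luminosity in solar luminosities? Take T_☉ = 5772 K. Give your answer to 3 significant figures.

L/L_☉ = (R/R_☉)² (T/T_☉)⁴ = (2.00)² × (25700/5772)⁴
       = 4.000 × (4.453)⁴ = 4.000 × 393.0 = 1572.

1.57×10^3 solar luminosities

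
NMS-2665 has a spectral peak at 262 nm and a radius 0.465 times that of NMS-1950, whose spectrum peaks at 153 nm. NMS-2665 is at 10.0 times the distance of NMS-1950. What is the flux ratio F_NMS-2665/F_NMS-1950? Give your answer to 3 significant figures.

Wien's law: T_NMS-2665/T_NMS-1950 = λ_NMS-1950/λ_NMS-2665 = 153/262 = 0.5840.
L_NMS-2665/L_NMS-1950 = (R_NMS-2665/R_NMS-1950)²(T_NMS-2665/T_NMS-1950)⁴ = (0.465)²(0.5840)⁴ = 0.02515.
F_NMS-2665/F_NMS-1950 = (L_NMS-2665/L_NMS-1950)/(d_NMS-2665/d_NMS-1950)² = 0.02515/(10.0)² = 2.515×10^-4.

2.51×10^-4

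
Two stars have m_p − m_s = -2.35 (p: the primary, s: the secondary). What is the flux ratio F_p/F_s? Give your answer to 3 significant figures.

F_p/F_s = 10^(−(m_p − m_s)/2.5) = 10^(2.35/2.5) = 10^0.940 = 8.710.

8.71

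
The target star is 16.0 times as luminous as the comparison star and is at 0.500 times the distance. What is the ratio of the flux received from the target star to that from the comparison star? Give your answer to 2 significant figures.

F = L/(4πd²), so F_t/F_c = (L_t/L_c) / (d_t/d_c)²
= 16.0 / (0.500)² = 16.0 / 0.2500 = 64.00.

64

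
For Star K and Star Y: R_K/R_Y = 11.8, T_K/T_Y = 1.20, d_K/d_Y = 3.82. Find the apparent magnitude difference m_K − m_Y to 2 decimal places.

L_K/L_Y = (11.8)²(1.20)⁴ = 288.7.
F_K/F_Y = (L_K/L_Y)/(d_K/d_Y)² = 288.7/14.59 = 19.79.
m_K − m_Y = −2.5 log₁₀(19.79) = -3.24.

-3.24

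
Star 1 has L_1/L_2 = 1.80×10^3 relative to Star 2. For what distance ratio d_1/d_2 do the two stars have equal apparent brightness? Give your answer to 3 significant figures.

42.4

Equal flux requires L_1/d_1² = L_2/d_2², so d_1/d_2 = √(L_1/L_2)
= √(1.80×10^3) = 42.43.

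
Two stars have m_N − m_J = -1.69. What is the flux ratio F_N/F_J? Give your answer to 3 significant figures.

4.74

F_N/F_J = 10^(−(m_N − m_J)/2.5) = 10^(1.69/2.5) = 10^0.676 = 4.742.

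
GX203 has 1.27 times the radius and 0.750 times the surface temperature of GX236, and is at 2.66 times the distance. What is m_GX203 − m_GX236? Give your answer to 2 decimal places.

2.85

L_GX203/L_GX236 = (1.27)²(0.750)⁴ = 0.5103.
F_GX203/F_GX236 = (L_GX203/L_GX236)/(d_GX203/d_GX236)² = 0.5103/7.076 = 0.07213.
m_GX203 − m_GX236 = −2.5 log₁₀(0.07213) = 2.85.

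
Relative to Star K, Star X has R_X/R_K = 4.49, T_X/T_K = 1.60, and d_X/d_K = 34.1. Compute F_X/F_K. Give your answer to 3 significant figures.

0.114

L_X/L_K = (R_X/R_K)²(T_X/T_K)⁴ = (4.49)² × (1.60)⁴ = 132.1.
F_X/F_K = (L_X/L_K)/(d_X/d_K)² = 132.1 / (34.1)² = 0.1136.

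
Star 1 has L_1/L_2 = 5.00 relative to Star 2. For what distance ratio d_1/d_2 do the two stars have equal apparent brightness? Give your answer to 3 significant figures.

2.24

Equal flux requires L_1/d_1² = L_2/d_2², so d_1/d_2 = √(L_1/L_2)
= √(5.00) = 2.236.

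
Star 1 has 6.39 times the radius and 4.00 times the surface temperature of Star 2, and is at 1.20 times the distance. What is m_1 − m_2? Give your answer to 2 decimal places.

L_1/L_2 = (6.39)²(4.00)⁴ = 1.045×10^4.
F_1/F_2 = (L_1/L_2)/(d_1/d_2)² = 1.045×10^4/1.440 = 7259.
m_1 − m_2 = −2.5 log₁₀(7259) = -9.65.

-9.65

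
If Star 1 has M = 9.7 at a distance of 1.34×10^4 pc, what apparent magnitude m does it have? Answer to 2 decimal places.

25.34

m = M + 5 log₁₀(d/10 pc) = 9.7 + 5 log₁₀(1.34×10^4/10)
  = 9.7 + 5 × 3.127 = 9.7 + 15.64 = 25.34.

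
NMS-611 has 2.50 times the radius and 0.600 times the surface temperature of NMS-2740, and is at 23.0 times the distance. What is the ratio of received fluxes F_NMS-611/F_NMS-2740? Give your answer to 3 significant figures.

L_NMS-611/L_NMS-2740 = (R_NMS-611/R_NMS-2740)²(T_NMS-611/T_NMS-2740)⁴ = (2.50)² × (0.600)⁴ = 0.8100.
F_NMS-611/F_NMS-2740 = (L_NMS-611/L_NMS-2740)/(d_NMS-611/d_NMS-2740)² = 0.8100 / (23.0)² = 0.001531.

0.00153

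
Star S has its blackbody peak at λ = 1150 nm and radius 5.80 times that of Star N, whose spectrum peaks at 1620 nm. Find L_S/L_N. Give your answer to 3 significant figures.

132

Wien's law gives T ∝ 1/λ_max, so T_S/T_N = λ_N/λ_S = 1620/1150 = 1.409.
Then L ∝ R²T⁴ gives L_S/L_N = (5.80)² × (1.409)⁴ = 33.64 × 3.938 = 132.5.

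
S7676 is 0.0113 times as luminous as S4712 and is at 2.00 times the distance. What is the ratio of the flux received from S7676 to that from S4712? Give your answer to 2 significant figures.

0.0028

F = L/(4πd²), so F_S7676/F_S4712 = (L_S7676/L_S4712) / (d_S7676/d_S4712)²
= 0.0113 / (2.00)² = 0.0113 / 4.000 = 0.002825.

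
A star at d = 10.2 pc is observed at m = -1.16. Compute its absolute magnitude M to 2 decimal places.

-1.20

M = m − 5 log₁₀(d/10 pc) = -1.16 − 5 log₁₀(10.2/10)
  = -1.16 − 5 × 0.009 = -1.16 − 0.04 = -1.20.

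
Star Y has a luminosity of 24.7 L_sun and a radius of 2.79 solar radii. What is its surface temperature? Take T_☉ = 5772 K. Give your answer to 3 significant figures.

T/T_☉ = (L/L_☉)^(1/4) / (R/R_☉)^(1/2)
T = 5772 × (24.7)^(1/4) / √(2.79) = 5772 × 2.229 / 1.670 = 7704 K.

7.70×10^3 K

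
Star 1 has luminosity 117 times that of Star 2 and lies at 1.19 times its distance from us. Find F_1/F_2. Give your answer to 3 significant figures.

82.6

F = L/(4πd²), so F_1/F_2 = (L_1/L_2) / (d_1/d_2)²
= 117 / (1.19)² = 117 / 1.416 = 82.62.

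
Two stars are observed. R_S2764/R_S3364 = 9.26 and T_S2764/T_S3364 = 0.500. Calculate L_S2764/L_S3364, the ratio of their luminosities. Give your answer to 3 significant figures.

5.36

From the Stefan–Boltzmann law, L ∝ R²T⁴, so
L_S2764/L_S3364 = (R_S2764/R_S3364)² (T_S2764/T_S3364)⁴ = (9.26)² × (0.500)⁴ = 85.75 × 0.06250 = 5.359.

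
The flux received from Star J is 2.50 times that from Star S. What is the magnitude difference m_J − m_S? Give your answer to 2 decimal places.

-0.99

m_J − m_S = −2.5 log₁₀(F_J/F_S) = −2.5 log₁₀(2.50) = −2.5 × (0.398) = -0.995.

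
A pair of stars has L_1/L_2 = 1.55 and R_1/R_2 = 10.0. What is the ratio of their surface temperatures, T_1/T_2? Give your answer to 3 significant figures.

L ∝ R²T⁴ gives T ∝ (L/R²)^(1/4), so
T_1/T_2 = (1.55 / 10.0²)^(1/4) = (0.01550)^(1/4) = 0.3528.

0.353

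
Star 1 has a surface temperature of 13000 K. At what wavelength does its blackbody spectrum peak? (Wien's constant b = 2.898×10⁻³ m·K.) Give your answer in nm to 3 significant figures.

223 nm

λ_max = b/T = 2.898×10⁻³ / 13000 = 2.23×10^-7 m = 222.9 nm.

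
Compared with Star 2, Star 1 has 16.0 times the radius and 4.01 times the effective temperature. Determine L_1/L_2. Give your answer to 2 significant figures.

6.6×10^4

From the Stefan–Boltzmann law, L ∝ R²T⁴, so
L_1/L_2 = (R_1/R_2)² (T_1/T_2)⁴ = (16.0)² × (4.01)⁴ = 256.0 × 258.6 = 6.619×10^4.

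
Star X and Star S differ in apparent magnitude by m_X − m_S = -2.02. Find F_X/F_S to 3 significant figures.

F_X/F_S = 10^(−(m_X − m_S)/2.5) = 10^(2.02/2.5) = 10^0.808 = 6.427.

6.43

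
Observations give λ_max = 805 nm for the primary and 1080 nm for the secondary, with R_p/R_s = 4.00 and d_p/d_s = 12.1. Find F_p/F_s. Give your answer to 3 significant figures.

Wien's law: T_p/T_s = λ_s/λ_p = 1080/805 = 1.342.
L_p/L_s = (R_p/R_s)²(T_p/T_s)⁴ = (4.00)²(1.342)⁴ = 51.84.
F_p/F_s = (L_p/L_s)/(d_p/d_s)² = 51.84/(12.1)² = 0.3540.

0.354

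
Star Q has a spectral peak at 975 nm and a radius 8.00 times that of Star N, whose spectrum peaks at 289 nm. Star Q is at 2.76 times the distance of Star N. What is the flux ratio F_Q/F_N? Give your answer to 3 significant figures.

Wien's law: T_Q/T_N = λ_N/λ_Q = 289/975 = 0.2964.
L_Q/L_N = (R_Q/R_N)²(T_Q/T_N)⁴ = (8.00)²(0.2964)⁴ = 0.4940.
F_Q/F_N = (L_Q/L_N)/(d_Q/d_N)² = 0.4940/(2.76)² = 0.06485.

0.0649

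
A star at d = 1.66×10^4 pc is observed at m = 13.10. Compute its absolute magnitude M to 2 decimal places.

-3.00

M = m − 5 log₁₀(d/10 pc) = 13.10 − 5 log₁₀(1.66×10^4/10)
  = 13.10 − 5 × 3.220 = 13.10 − 16.10 = -3.00.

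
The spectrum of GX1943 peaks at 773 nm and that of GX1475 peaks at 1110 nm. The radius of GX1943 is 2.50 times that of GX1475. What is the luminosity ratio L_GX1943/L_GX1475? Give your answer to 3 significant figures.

26.6

Wien's law gives T ∝ 1/λ_max, so T_GX1943/T_GX1475 = λ_GX1475/λ_GX1943 = 1110/773 = 1.436.
Then L ∝ R²T⁴ gives L_GX1943/L_GX1475 = (2.50)² × (1.436)⁴ = 6.250 × 4.252 = 26.57.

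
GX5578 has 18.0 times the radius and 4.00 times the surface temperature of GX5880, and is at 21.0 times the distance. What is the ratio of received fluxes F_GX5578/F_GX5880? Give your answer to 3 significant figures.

L_GX5578/L_GX5880 = (R_GX5578/R_GX5880)²(T_GX5578/T_GX5880)⁴ = (18.0)² × (4.00)⁴ = 8.294×10^4.
F_GX5578/F_GX5880 = (L_GX5578/L_GX5880)/(d_GX5578/d_GX5880)² = 8.294×10^4 / (21.0)² = 188.1.

188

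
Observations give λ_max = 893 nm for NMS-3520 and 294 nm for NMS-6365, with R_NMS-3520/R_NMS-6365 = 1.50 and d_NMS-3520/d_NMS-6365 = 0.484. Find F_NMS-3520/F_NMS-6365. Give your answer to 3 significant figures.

Wien's law: T_NMS-3520/T_NMS-6365 = λ_NMS-6365/λ_NMS-3520 = 294/893 = 0.3292.
L_NMS-3520/L_NMS-6365 = (R_NMS-3520/R_NMS-6365)²(T_NMS-3520/T_NMS-6365)⁴ = (1.50)²(0.3292)⁴ = 0.02643.
F_NMS-3520/F_NMS-6365 = (L_NMS-3520/L_NMS-6365)/(d_NMS-3520/d_NMS-6365)² = 0.02643/(0.484)² = 0.1128.

0.113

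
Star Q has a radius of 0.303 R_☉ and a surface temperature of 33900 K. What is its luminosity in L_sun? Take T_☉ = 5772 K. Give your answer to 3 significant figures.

109 L_sun

L/L_☉ = (R/R_☉)² (T/T_☉)⁴ = (0.303)² × (33900/5772)⁴
       = 0.09181 × (5.873)⁴ = 0.09181 × 1190 = 109.2.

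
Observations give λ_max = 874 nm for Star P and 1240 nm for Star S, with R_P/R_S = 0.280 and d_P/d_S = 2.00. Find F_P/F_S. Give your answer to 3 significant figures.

0.0794

Wien's law: T_P/T_S = λ_S/λ_P = 1240/874 = 1.419.
L_P/L_S = (R_P/R_S)²(T_P/T_S)⁴ = (0.280)²(1.419)⁴ = 0.3177.
F_P/F_S = (L_P/L_S)/(d_P/d_S)² = 0.3177/(2.00)² = 0.07941.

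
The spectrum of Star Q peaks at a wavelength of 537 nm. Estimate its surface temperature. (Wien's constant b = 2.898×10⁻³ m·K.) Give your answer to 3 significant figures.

5.40×10^3 K

T = b/λ_max = 2.898×10⁻³ / (537×10⁻⁹) = 5397 K.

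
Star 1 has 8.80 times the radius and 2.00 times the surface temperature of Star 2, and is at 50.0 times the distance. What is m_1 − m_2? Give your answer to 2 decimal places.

0.76

L_1/L_2 = (8.80)²(2.00)⁴ = 1239.
F_1/F_2 = (L_1/L_2)/(d_1/d_2)² = 1239/2500 = 0.4956.
m_1 − m_2 = −2.5 log₁₀(0.4956) = 0.76.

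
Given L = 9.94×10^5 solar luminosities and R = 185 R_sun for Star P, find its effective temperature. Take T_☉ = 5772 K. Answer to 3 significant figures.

T/T_☉ = (L/L_☉)^(1/4) / (R/R_☉)^(1/2)
T = 5772 × (9.94×10^5)^(1/4) / √(185) = 5772 × 31.58 / 13.60 = 1.340×10^4 K.

1.34×10^4 K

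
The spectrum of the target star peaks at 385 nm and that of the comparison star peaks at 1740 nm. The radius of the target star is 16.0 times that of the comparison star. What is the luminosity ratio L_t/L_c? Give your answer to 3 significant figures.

Wien's law gives T ∝ 1/λ_max, so T_t/T_c = λ_c/λ_t = 1740/385 = 4.519.
Then L ∝ R²T⁴ gives L_t/L_c = (16.0)² × (4.519)⁴ = 256.0 × 417.2 = 1.068×10^5.

1.07×10^5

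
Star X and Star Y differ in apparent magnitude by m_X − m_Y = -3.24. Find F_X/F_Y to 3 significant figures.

19.8

F_X/F_Y = 10^(−(m_X − m_Y)/2.5) = 10^(3.24/2.5) = 10^1.296 = 19.77.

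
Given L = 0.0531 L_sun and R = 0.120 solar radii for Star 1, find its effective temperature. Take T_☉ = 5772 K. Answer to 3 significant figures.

T/T_☉ = (L/L_☉)^(1/4) / (R/R_☉)^(1/2)
T = 5772 × (0.0531)^(1/4) / √(0.120) = 5772 × 0.4800 / 0.3464 = 7999 K.

8.00×10^3 K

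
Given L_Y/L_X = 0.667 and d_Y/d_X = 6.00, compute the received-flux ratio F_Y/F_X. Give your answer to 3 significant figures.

0.0185

F = L/(4πd²), so F_Y/F_X = (L_Y/L_X) / (d_Y/d_X)²
= 0.667 / (6.00)² = 0.667 / 36.00 = 0.01853.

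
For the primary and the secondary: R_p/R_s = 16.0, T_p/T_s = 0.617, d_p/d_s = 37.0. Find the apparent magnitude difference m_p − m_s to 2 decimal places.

3.92

L_p/L_s = (16.0)²(0.617)⁴ = 37.10.
F_p/F_s = (L_p/L_s)/(d_p/d_s)² = 37.10/1369 = 0.02710.
m_p − m_s = −2.5 log₁₀(0.02710) = 3.92.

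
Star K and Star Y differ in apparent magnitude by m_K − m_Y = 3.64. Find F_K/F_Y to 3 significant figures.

0.0350

F_K/F_Y = 10^(−(m_K − m_Y)/2.5) = 10^(-3.64/2.5) = 10^-1.456 = 0.03499.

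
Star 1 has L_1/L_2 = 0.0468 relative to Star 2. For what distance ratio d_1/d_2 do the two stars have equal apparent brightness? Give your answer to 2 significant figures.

0.22

Equal flux requires L_1/d_1² = L_2/d_2², so d_1/d_2 = √(L_1/L_2)
= √(0.0468) = 0.2163.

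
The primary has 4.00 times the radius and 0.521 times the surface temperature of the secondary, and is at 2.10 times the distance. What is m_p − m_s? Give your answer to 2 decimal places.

1.43

L_p/L_s = (4.00)²(0.521)⁴ = 1.179.
F_p/F_s = (L_p/L_s)/(d_p/d_s)² = 1.179/4.410 = 0.2673.
m_p − m_s = −2.5 log₁₀(0.2673) = 1.43.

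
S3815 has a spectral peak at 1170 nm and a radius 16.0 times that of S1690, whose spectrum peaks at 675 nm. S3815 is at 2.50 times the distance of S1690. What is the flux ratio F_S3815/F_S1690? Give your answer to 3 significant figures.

4.54

Wien's law: T_S3815/T_S1690 = λ_S1690/λ_S3815 = 675/1170 = 0.5769.
L_S3815/L_S1690 = (R_S3815/R_S1690)²(T_S3815/T_S1690)⁴ = (16.0)²(0.5769)⁴ = 28.36.
F_S3815/F_S1690 = (L_S3815/L_S1690)/(d_S3815/d_S1690)² = 28.36/(2.50)² = 4.538.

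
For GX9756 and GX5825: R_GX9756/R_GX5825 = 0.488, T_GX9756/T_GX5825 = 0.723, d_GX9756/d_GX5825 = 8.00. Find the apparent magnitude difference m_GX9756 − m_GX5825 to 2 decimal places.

7.48

L_GX9756/L_GX5825 = (0.488)²(0.723)⁴ = 0.06507.
F_GX9756/F_GX5825 = (L_GX9756/L_GX5825)/(d_GX9756/d_GX5825)² = 0.06507/64.00 = 0.001017.
m_GX9756 − m_GX5825 = −2.5 log₁₀(0.001017) = 7.48.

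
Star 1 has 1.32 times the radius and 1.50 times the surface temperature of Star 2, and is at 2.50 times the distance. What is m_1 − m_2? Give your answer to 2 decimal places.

-0.37

L_1/L_2 = (1.32)²(1.50)⁴ = 8.821.
F_1/F_2 = (L_1/L_2)/(d_1/d_2)² = 8.821/6.250 = 1.411.
m_1 − m_2 = −2.5 log₁₀(1.411) = -0.37.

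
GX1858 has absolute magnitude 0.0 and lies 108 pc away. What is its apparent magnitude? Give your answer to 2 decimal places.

5.17

m = M + 5 log₁₀(d/10 pc) = 0.0 + 5 log₁₀(108/10)
  = 0.0 + 5 × 1.033 = 0.0 + 5.17 = 5.17.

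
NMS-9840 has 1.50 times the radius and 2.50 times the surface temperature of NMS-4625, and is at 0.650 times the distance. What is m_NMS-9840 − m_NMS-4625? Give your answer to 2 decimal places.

L_NMS-9840/L_NMS-4625 = (1.50)²(2.50)⁴ = 87.89.
F_NMS-9840/F_NMS-4625 = (L_NMS-9840/L_NMS-4625)/(d_NMS-9840/d_NMS-4625)² = 87.89/0.4225 = 208.0.
m_NMS-9840 − m_NMS-4625 = −2.5 log₁₀(208.0) = -5.80.

-5.80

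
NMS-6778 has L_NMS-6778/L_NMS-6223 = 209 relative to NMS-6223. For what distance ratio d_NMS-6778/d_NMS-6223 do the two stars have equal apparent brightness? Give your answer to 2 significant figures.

Equal flux requires L_NMS-6778/d_NMS-6778² = L_NMS-6223/d_NMS-6223², so d_NMS-6778/d_NMS-6223 = √(L_NMS-6778/L_NMS-6223)
= √(209) = 14.46.

14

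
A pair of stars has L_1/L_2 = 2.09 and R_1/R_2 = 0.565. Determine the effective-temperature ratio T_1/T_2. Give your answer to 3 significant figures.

L ∝ R²T⁴ gives T ∝ (L/R²)^(1/4), so
T_1/T_2 = (2.09 / 0.565²)^(1/4) = (6.547)^(1/4) = 1.600.

1.60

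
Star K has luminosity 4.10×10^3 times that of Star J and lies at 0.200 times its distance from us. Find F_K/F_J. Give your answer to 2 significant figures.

F = L/(4πd²), so F_K/F_J = (L_K/L_J) / (d_K/d_J)²
= 4.10×10^3 / (0.200)² = 4.10×10^3 / 0.04000 = 1.025×10^5.

1.0×10^5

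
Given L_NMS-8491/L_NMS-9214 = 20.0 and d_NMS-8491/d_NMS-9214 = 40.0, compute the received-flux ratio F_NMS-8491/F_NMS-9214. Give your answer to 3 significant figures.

F = L/(4πd²), so F_NMS-8491/F_NMS-9214 = (L_NMS-8491/L_NMS-9214) / (d_NMS-8491/d_NMS-9214)²
= 20.0 / (40.0)² = 20.0 / 1600 = 0.01250.

0.0125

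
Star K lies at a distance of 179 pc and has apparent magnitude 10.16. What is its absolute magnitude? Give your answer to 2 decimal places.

M = m − 5 log₁₀(d/10 pc) = 10.16 − 5 log₁₀(179/10)
  = 10.16 − 5 × 1.253 = 10.16 − 6.26 = 3.90.

3.90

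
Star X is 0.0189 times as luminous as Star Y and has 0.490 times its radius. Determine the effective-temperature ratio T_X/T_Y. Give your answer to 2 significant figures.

L ∝ R²T⁴ gives T ∝ (L/R²)^(1/4), so
T_X/T_Y = (0.0189 / 0.490²)^(1/4) = (0.07872)^(1/4) = 0.5297.

0.53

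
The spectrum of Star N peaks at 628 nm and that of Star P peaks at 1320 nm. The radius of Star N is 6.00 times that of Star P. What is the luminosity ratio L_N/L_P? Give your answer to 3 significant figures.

Wien's law gives T ∝ 1/λ_max, so T_N/T_P = λ_P/λ_N = 1320/628 = 2.102.
Then L ∝ R²T⁴ gives L_N/L_P = (6.00)² × (2.102)⁴ = 36.00 × 19.52 = 702.7.

703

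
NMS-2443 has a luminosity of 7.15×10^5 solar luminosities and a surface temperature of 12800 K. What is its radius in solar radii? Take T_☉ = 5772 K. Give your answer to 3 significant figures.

R/R_☉ = √(L/L_☉) / (T/T_☉)² = √(7.15×10^5) / (2.218)²
       = 845.6 / 4.918 = 171.9.

172 solar radii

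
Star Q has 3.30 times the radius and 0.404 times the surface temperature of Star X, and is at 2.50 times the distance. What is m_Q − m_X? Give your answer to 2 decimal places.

3.33

L_Q/L_X = (3.30)²(0.404)⁴ = 0.2901.
F_Q/F_X = (L_Q/L_X)/(d_Q/d_X)² = 0.2901/6.250 = 0.04642.
m_Q − m_X = −2.5 log₁₀(0.04642) = 3.33.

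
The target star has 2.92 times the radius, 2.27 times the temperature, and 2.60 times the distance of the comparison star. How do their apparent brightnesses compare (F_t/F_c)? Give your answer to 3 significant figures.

33.5

L_t/L_c = (R_t/R_c)²(T_t/T_c)⁴ = (2.92)² × (2.27)⁴ = 226.4.
F_t/F_c = (L_t/L_c)/(d_t/d_c)² = 226.4 / (2.60)² = 33.49.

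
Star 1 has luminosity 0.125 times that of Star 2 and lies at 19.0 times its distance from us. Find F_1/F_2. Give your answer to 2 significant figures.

3.5×10^-4

F = L/(4πd²), so F_1/F_2 = (L_1/L_2) / (d_1/d_2)²
= 0.125 / (19.0)² = 0.125 / 361.0 = 3.463×10^-4.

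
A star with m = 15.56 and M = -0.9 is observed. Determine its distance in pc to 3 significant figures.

m − M = 5 log₁₀(d/10 pc)
15.56 − (-0.9) = 16.46 = 5 log₁₀(d/10)
d = 10 × 10^(16.46/5) = 10 × 10^3.292 = 1.959×10^4 pc.

1.96×10^4 pc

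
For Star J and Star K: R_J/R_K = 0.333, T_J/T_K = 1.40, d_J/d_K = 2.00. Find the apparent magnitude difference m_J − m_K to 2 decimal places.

2.43

L_J/L_K = (0.333)²(1.40)⁴ = 0.4260.
F_J/F_K = (L_J/L_K)/(d_J/d_K)² = 0.4260/4.000 = 0.1065.
m_J − m_K = −2.5 log₁₀(0.1065) = 2.43.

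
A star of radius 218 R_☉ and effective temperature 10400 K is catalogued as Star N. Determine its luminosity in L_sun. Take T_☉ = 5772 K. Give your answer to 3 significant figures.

L/L_☉ = (R/R_☉)² (T/T_☉)⁴ = (218)² × (10400/5772)⁴
       = 4.752×10^4 × (1.802)⁴ = 4.752×10^4 × 10.54 = 5.009×10^5.

5.01×10^5 L_sun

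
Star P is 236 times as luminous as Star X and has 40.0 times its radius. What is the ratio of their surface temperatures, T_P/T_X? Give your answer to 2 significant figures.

L ∝ R²T⁴ gives T ∝ (L/R²)^(1/4), so
T_P/T_X = (236 / 40.0²)^(1/4) = (0.1475)^(1/4) = 0.6197.

0.62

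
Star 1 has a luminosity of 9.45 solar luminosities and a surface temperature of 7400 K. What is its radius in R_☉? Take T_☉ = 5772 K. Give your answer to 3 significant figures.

R/R_☉ = √(L/L_☉) / (T/T_☉)² = √(9.45) / (1.282)²
       = 3.074 / 1.644 = 1.870.

1.87 R_☉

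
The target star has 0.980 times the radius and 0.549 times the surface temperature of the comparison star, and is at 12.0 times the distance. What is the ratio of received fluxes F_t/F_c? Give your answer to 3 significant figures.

6.06×10^-4

L_t/L_c = (R_t/R_c)²(T_t/T_c)⁴ = (0.980)² × (0.549)⁴ = 0.08725.
F_t/F_c = (L_t/L_c)/(d_t/d_c)² = 0.08725 / (12.0)² = 6.059×10^-4.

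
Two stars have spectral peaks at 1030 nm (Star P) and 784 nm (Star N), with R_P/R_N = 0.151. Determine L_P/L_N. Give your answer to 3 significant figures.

Wien's law gives T ∝ 1/λ_max, so T_P/T_N = λ_N/λ_P = 784/1030 = 0.7612.
Then L ∝ R²T⁴ gives L_P/L_N = (0.151)² × (0.7612)⁴ = 0.02280 × 0.3357 = 0.007654.

0.00765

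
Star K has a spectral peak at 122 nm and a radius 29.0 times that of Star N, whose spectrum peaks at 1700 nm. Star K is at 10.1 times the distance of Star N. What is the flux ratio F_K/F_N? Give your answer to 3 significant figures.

Wien's law: T_K/T_N = λ_N/λ_K = 1700/122 = 13.93.
L_K/L_N = (R_K/R_N)²(T_K/T_N)⁴ = (29.0)²(13.93)⁴ = 3.171×10^7.
F_K/F_N = (L_K/L_N)/(d_K/d_N)² = 3.171×10^7/(10.1)² = 3.108×10^5.

3.11×10^5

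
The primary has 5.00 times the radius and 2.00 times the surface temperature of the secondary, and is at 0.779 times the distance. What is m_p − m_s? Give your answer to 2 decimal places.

-7.05

L_p/L_s = (5.00)²(2.00)⁴ = 400.0.
F_p/F_s = (L_p/L_s)/(d_p/d_s)² = 400.0/0.6068 = 659.2.
m_p − m_s = −2.5 log₁₀(659.2) = -7.05.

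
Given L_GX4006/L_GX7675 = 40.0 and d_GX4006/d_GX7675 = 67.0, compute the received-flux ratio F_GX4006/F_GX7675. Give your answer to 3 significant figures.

F = L/(4πd²), so F_GX4006/F_GX7675 = (L_GX4006/L_GX7675) / (d_GX4006/d_GX7675)²
= 40.0 / (67.0)² = 40.0 / 4489 = 0.008911.

0.00891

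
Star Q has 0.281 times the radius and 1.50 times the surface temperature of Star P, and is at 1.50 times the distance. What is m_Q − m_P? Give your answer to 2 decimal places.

1.88

L_Q/L_P = (0.281)²(1.50)⁴ = 0.3997.
F_Q/F_P = (L_Q/L_P)/(d_Q/d_P)² = 0.3997/2.250 = 0.1777.
m_Q − m_P = −2.5 log₁₀(0.1777) = 1.88.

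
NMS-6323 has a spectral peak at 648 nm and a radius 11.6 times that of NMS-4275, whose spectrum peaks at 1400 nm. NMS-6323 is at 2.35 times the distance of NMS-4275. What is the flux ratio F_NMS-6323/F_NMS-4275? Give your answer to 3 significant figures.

531

Wien's law: T_NMS-6323/T_NMS-4275 = λ_NMS-4275/λ_NMS-6323 = 1400/648 = 2.160.
L_NMS-6323/L_NMS-4275 = (R_NMS-6323/R_NMS-4275)²(T_NMS-6323/T_NMS-4275)⁴ = (11.6)²(2.160)⁴ = 2932.
F_NMS-6323/F_NMS-4275 = (L_NMS-6323/L_NMS-4275)/(d_NMS-6323/d_NMS-4275)² = 2932/(2.35)² = 530.9.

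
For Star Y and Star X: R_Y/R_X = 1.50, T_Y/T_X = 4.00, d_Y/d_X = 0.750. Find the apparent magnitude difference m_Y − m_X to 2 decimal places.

L_Y/L_X = (1.50)²(4.00)⁴ = 576.0.
F_Y/F_X = (L_Y/L_X)/(d_Y/d_X)² = 576.0/0.5625 = 1024.
m_Y − m_X = −2.5 log₁₀(1024) = -7.53.

-7.53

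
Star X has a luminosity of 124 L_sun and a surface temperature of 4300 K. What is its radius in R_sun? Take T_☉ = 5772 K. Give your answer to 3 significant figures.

20.1 R_sun

R/R_☉ = √(L/L_☉) / (T/T_☉)² = √(124) / (0.7450)²
       = 11.14 / 0.5550 = 20.06.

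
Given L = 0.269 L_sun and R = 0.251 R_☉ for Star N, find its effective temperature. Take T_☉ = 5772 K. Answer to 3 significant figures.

8.30×10^3 K

T/T_☉ = (L/L_☉)^(1/4) / (R/R_☉)^(1/2)
T = 5772 × (0.269)^(1/4) / √(0.251) = 5772 × 0.7202 / 0.5010 = 8297 K.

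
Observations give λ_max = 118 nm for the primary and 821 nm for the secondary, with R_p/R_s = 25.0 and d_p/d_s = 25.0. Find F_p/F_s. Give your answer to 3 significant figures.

Wien's law: T_p/T_s = λ_s/λ_p = 821/118 = 6.958.
L_p/L_s = (R_p/R_s)²(T_p/T_s)⁴ = (25.0)²(6.958)⁴ = 1.465×10^6.
F_p/F_s = (L_p/L_s)/(d_p/d_s)² = 1.465×10^6/(25.0)² = 2343.

2.34×10^3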